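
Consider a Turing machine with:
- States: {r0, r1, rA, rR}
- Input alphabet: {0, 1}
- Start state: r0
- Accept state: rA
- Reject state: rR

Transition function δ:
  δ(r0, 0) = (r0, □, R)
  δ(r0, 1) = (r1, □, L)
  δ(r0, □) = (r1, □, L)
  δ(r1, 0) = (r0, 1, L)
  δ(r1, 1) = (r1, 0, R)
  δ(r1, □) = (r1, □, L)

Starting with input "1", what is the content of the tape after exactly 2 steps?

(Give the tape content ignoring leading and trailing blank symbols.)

Execution trace:
Initial: [r0]1
Step 1: δ(r0, 1) = (r1, □, L) → [r1]□□
Step 2: δ(r1, □) = (r1, □, L) → [r1]□□□

After 2 steps, the tape (ignoring leading/trailing blanks) is: □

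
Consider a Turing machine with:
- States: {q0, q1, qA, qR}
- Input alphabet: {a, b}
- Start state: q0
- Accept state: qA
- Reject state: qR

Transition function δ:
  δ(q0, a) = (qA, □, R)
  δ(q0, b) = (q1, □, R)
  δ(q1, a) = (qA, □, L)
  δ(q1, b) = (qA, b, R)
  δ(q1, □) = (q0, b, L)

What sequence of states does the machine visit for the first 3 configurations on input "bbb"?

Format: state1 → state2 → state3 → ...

Execution trace:
Initial: [q0]bbb
Step 1: δ(q0, b) = (q1, □, R) → □[q1]bb
Step 2: δ(q1, b) = (qA, b, R) → □b[qA]b

The machine reaches the accept state qA and halts.

State sequence: q0 → q1 → qA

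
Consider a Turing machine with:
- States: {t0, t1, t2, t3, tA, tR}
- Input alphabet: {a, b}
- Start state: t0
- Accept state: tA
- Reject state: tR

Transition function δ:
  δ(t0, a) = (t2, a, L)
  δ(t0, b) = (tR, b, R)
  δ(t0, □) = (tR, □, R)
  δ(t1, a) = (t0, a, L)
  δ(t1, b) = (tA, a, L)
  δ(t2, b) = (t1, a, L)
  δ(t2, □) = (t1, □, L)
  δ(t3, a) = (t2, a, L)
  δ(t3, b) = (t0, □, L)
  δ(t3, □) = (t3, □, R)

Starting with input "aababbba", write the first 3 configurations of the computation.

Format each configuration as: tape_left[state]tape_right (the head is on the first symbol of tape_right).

Transitions applied:
Step 1: δ(t0, a) = (t2, a, L)
Step 2: δ(t2, □) = (t1, □, L)

The first 3 configurations are:
[t0]aababbba ⊢ [t2]□aababbba ⊢ [t1]□□aababbba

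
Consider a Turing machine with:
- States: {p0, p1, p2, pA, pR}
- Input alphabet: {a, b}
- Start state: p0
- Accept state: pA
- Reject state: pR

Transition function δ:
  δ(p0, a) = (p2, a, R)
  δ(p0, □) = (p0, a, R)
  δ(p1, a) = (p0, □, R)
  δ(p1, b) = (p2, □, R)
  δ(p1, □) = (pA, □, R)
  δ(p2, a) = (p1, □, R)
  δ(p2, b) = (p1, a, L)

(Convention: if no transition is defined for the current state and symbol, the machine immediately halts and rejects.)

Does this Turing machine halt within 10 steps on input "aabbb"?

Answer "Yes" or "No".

Execution trace:
Initial: [p0]aabbb
Step 1: δ(p0, a) = (p2, a, R) → a[p2]abbb
Step 2: δ(p2, a) = (p1, □, R) → a□[p1]bbb
Step 3: δ(p1, b) = (p2, □, R) → a□□[p2]bb
Step 4: δ(p2, b) = (p1, a, L) → a□[p1]□ab
Step 5: δ(p1, □) = (pA, □, R) → a□□[pA]ab

The machine reaches the accept state pA and halts.
The machine halted after 5 steps (within the 10-step bound).

Answer: Yes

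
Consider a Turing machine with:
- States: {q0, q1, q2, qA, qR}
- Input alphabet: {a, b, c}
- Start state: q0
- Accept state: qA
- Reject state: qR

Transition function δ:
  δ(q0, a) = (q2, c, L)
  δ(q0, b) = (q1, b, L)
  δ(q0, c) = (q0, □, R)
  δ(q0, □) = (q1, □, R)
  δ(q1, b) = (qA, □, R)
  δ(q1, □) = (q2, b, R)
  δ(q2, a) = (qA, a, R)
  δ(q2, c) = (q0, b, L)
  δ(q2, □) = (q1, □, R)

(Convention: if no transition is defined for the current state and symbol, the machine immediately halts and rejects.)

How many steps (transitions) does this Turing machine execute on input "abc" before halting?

Execution trace:
Initial: [q0]abc
Step 1: δ(q0, a) = (q2, c, L) → [q2]□cbc
Step 2: δ(q2, □) = (q1, □, R) → □[q1]cbc

No transition is defined for δ(q1, c). By convention the machine halts and rejects.

The machine executed 2 steps before halting.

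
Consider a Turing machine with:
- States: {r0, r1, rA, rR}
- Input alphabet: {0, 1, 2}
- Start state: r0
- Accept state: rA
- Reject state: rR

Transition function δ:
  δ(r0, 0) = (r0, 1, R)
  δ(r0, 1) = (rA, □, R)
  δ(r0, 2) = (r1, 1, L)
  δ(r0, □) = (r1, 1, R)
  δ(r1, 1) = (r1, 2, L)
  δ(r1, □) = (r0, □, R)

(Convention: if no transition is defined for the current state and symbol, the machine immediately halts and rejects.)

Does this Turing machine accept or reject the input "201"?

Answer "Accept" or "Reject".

Execution trace:
Initial: [r0]201
Step 1: δ(r0, 2) = (r1, 1, L) → [r1]□101
Step 2: δ(r1, □) = (r0, □, R) → □[r0]101
Step 3: δ(r0, 1) = (rA, □, R) → □□[rA]01

The machine reaches the accept state rA and halts.

Answer: Accept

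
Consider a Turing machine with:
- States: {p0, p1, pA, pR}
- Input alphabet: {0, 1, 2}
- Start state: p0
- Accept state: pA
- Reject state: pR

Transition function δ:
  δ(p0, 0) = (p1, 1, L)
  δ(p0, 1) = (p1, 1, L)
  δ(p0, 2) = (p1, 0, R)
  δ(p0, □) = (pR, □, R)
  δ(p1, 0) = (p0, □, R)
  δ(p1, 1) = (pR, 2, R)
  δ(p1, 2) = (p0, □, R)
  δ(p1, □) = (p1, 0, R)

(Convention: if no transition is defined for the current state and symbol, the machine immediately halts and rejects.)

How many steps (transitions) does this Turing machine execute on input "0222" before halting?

Execution trace:
Initial: [p0]0222
Step 1: δ(p0, 0) = (p1, 1, L) → [p1]□1222
Step 2: δ(p1, □) = (p1, 0, R) → 0[p1]1222
Step 3: δ(p1, 1) = (pR, 2, R) → 02[pR]222

The machine reaches the reject state pR and halts.

The machine executed 3 steps before halting.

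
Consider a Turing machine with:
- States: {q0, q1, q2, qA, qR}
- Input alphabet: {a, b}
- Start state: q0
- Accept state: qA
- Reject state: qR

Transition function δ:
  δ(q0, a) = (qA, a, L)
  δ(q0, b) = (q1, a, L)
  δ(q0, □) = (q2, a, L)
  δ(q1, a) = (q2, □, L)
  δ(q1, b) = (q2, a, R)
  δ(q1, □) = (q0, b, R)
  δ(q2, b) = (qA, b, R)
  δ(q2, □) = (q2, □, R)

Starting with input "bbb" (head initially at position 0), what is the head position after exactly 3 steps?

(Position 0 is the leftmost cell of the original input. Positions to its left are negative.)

Execution trace (head position shown):
Step 0: [q0]bbb  (head at position 0)
Step 1: move left → [q1]□abb  (head at position -1)
Step 2: move right → b[q0]abb  (head at position 0)
Step 3: move left → [qA]babb  (head at position -1)

After 3 steps, the head is at position -1.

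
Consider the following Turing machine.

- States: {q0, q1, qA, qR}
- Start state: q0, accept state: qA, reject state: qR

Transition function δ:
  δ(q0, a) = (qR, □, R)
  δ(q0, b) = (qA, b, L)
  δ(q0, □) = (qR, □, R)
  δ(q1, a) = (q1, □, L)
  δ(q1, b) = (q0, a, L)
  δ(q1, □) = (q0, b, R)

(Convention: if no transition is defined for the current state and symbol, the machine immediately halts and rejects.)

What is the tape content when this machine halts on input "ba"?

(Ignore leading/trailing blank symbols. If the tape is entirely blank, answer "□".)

Execution trace:
Initial: [q0]ba
Step 1: δ(q0, b) = (qA, b, L) → [qA]□ba

The machine reaches the accept state qA and halts.

Final tape (ignoring leading/trailing blanks): ba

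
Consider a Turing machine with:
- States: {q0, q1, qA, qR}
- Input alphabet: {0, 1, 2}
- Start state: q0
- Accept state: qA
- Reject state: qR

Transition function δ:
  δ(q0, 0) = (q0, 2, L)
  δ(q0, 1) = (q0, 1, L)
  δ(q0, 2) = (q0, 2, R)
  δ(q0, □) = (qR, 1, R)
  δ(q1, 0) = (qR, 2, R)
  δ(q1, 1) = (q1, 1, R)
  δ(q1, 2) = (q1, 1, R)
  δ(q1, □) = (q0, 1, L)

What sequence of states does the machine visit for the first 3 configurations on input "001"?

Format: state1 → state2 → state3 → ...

Execution trace:
Initial: [q0]001
Step 1: δ(q0, 0) = (q0, 2, L) → [q0]□201
Step 2: δ(q0, □) = (qR, 1, R) → 1[qR]201

The machine reaches the reject state qR and halts.

State sequence: q0 → q0 → qR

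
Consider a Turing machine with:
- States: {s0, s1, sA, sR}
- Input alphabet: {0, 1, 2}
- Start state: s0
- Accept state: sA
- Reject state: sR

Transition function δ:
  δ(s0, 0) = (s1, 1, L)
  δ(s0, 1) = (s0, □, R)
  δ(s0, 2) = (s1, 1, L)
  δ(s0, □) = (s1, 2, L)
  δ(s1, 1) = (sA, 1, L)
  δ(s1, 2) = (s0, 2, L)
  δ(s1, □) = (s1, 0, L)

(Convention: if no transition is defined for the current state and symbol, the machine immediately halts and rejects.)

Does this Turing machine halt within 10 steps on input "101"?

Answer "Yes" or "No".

Execution trace:
Initial: [s0]101
Step 1: δ(s0, 1) = (s0, □, R) → □[s0]01
Step 2: δ(s0, 0) = (s1, 1, L) → [s1]□11
Step 3: δ(s1, □) = (s1, 0, L) → [s1]□011
Step 4: δ(s1, □) = (s1, 0, L) → [s1]□0011
Step 5: δ(s1, □) = (s1, 0, L) → [s1]□00011
Step 6: δ(s1, □) = (s1, 0, L) → [s1]□000011
Step 7: δ(s1, □) = (s1, 0, L) → [s1]□0000011
Step 8: δ(s1, □) = (s1, 0, L) → [s1]□00000011
Step 9: δ(s1, □) = (s1, 0, L) → [s1]□000000011
Step 10: δ(s1, □) = (s1, 0, L) → [s1]□0000000011

The machine has not reached a halting state after 10 steps.
The machine did not halt within the 10-step bound.

Answer: No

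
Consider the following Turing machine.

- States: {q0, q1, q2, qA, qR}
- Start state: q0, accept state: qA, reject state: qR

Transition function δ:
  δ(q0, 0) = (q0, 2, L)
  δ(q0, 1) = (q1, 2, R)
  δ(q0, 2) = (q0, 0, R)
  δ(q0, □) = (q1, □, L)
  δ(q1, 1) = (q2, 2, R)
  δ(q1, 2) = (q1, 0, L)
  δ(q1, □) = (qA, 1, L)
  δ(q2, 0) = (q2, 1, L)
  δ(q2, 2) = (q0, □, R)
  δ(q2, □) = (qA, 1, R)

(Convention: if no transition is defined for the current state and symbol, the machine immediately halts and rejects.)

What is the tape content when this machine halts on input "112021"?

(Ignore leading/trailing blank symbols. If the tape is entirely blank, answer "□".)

Execution trace:
Initial: [q0]112021
Step 1: δ(q0, 1) = (q1, 2, R) → 2[q1]12021
Step 2: δ(q1, 1) = (q2, 2, R) → 22[q2]2021
Step 3: δ(q2, 2) = (q0, □, R) → 22□[q0]021
Step 4: δ(q0, 0) = (q0, 2, L) → 22[q0]□221
Step 5: δ(q0, □) = (q1, □, L) → 2[q1]2□221
Step 6: δ(q1, 2) = (q1, 0, L) → [q1]20□221
Step 7: δ(q1, 2) = (q1, 0, L) → [q1]□00□221
Step 8: δ(q1, □) = (qA, 1, L) → [qA]□100□221

The machine reaches the accept state qA and halts.

Final tape (ignoring leading/trailing blanks): 100□221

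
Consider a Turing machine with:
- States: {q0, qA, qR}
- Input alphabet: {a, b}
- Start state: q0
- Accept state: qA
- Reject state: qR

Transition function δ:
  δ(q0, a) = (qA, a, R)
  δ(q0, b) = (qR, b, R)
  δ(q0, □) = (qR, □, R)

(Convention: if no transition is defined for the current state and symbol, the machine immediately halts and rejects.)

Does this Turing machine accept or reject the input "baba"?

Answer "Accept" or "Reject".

Execution trace:
Initial: [q0]baba
Step 1: δ(q0, b) = (qR, b, R) → b[qR]aba

The machine reaches the reject state qR and halts.

Answer: Reject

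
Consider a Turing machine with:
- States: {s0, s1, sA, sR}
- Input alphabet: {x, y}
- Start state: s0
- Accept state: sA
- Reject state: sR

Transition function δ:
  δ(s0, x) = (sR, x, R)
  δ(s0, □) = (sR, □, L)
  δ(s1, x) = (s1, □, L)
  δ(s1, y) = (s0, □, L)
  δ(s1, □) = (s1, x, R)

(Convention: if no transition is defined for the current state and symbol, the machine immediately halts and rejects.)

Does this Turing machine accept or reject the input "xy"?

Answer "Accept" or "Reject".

Execution trace:
Initial: [s0]xy
Step 1: δ(s0, x) = (sR, x, R) → x[sR]y

The machine reaches the reject state sR and halts.

Answer: Reject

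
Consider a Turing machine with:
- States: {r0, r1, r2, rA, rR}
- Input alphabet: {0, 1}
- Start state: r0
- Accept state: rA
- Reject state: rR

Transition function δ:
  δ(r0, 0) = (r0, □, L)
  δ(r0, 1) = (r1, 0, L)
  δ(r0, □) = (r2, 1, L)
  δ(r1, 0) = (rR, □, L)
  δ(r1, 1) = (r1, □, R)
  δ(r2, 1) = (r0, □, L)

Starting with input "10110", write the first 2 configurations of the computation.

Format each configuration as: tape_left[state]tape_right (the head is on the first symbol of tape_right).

Transitions applied:
Step 1: δ(r0, 1) = (r1, 0, L)

The first 2 configurations are:
[r0]10110 ⊢ [r1]□00110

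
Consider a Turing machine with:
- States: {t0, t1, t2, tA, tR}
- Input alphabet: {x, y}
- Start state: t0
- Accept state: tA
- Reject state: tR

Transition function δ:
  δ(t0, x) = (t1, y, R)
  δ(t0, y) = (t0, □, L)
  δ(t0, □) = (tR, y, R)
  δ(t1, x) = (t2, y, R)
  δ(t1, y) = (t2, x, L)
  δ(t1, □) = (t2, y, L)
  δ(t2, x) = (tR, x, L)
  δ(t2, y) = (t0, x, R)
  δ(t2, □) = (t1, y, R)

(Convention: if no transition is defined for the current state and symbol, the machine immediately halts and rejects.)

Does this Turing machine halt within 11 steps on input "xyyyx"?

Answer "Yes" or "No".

Execution trace:
Initial: [t0]xyyyx
Step 1: δ(t0, x) = (t1, y, R) → y[t1]yyyx
Step 2: δ(t1, y) = (t2, x, L) → [t2]yxyyx
Step 3: δ(t2, y) = (t0, x, R) → x[t0]xyyx
Step 4: δ(t0, x) = (t1, y, R) → xy[t1]yyx
Step 5: δ(t1, y) = (t2, x, L) → x[t2]yxyx
Step 6: δ(t2, y) = (t0, x, R) → xx[t0]xyx
Step 7: δ(t0, x) = (t1, y, R) → xxy[t1]yx
Step 8: δ(t1, y) = (t2, x, L) → xx[t2]yxx
Step 9: δ(t2, y) = (t0, x, R) → xxx[t0]xx
Step 10: δ(t0, x) = (t1, y, R) → xxxy[t1]x
Step 11: δ(t1, x) = (t2, y, R) → xxxyy[t2]□

The machine has not reached a halting state after 11 steps.
The machine did not halt within the 11-step bound.

Answer: No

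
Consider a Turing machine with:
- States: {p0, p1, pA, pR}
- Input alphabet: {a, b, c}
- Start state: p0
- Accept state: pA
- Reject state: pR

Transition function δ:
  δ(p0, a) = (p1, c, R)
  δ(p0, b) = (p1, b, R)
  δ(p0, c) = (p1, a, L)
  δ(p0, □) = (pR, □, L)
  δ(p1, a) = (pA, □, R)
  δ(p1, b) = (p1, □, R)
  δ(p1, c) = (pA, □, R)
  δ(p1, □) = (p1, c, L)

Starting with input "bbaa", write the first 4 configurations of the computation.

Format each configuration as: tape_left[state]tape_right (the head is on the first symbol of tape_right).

Transitions applied:
Step 1: δ(p0, b) = (p1, b, R)
Step 2: δ(p1, b) = (p1, □, R)
Step 3: δ(p1, a) = (pA, □, R)

The first 4 configurations are:
[p0]bbaa ⊢ b[p1]baa ⊢ b□[p1]aa ⊢ b□□[pA]a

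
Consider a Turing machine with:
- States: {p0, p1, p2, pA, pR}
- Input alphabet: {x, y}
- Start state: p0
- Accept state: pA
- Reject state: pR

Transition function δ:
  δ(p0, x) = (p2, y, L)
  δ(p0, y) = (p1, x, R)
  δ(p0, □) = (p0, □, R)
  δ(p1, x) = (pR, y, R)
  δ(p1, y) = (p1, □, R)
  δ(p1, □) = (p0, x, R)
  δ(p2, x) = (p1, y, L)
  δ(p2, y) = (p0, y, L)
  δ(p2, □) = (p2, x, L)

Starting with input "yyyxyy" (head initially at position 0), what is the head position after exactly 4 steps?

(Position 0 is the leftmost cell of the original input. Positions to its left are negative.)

Execution trace (head position shown):
Step 0: [p0]yyyxyy  (head at position 0)
Step 1: move right → x[p1]yyxyy  (head at position 1)
Step 2: move right → x□[p1]yxyy  (head at position 2)
Step 3: move right → x□□[p1]xyy  (head at position 3)
Step 4: move right → x□□y[pR]yy  (head at position 4)

After 4 steps, the head is at position 4.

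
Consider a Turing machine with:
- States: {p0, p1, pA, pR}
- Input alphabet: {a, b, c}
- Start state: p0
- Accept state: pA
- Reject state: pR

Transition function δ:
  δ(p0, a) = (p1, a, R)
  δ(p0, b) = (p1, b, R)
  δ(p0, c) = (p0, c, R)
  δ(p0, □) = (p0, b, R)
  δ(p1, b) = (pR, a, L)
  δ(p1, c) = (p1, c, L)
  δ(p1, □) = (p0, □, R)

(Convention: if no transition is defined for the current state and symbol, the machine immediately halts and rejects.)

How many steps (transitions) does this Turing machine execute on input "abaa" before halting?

Execution trace:
Initial: [p0]abaa
Step 1: δ(p0, a) = (p1, a, R) → a[p1]baa
Step 2: δ(p1, b) = (pR, a, L) → [pR]aaaa

The machine reaches the reject state pR and halts.

The machine executed 2 steps before halting.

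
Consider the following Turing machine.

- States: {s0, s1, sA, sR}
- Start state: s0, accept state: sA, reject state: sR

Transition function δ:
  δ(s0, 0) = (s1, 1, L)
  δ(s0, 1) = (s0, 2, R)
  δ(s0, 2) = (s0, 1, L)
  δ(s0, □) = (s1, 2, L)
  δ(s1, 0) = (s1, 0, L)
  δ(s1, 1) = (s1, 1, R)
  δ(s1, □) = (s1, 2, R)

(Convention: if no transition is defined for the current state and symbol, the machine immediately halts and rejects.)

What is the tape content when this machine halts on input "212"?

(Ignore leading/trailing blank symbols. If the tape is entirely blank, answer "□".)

Execution trace:
Initial: [s0]212
Step 1: δ(s0, 2) = (s0, 1, L) → [s0]□112
Step 2: δ(s0, □) = (s1, 2, L) → [s1]□2112
Step 3: δ(s1, □) = (s1, 2, R) → 2[s1]2112

No transition is defined for δ(s1, 2). By convention the machine halts and rejects.

Final tape (ignoring leading/trailing blanks): 22112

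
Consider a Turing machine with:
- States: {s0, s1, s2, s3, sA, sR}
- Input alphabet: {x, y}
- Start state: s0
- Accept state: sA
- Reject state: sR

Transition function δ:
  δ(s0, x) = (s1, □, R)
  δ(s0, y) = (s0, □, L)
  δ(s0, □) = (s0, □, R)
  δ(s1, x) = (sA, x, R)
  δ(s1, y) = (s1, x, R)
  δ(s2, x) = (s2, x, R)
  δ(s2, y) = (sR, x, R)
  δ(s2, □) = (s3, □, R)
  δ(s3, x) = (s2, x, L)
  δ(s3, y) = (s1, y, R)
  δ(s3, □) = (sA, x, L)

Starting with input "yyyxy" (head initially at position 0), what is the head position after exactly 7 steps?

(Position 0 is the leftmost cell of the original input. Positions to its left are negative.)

Execution trace (head position shown):
Step 0: [s0]yyyxy  (head at position 0)
Step 1: move left → [s0]□□yyxy  (head at position -1)
Step 2: move right → □[s0]□yyxy  (head at position 0)
Step 3: move right → □□[s0]yyxy  (head at position 1)
Step 4: move left → □[s0]□□yxy  (head at position 0)
Step 5: move right → □□[s0]□yxy  (head at position 1)
Step 6: move right → □□□[s0]yxy  (head at position 2)
Step 7: move left → □□[s0]□□xy  (head at position 1)

After 7 steps, the head is at position 1.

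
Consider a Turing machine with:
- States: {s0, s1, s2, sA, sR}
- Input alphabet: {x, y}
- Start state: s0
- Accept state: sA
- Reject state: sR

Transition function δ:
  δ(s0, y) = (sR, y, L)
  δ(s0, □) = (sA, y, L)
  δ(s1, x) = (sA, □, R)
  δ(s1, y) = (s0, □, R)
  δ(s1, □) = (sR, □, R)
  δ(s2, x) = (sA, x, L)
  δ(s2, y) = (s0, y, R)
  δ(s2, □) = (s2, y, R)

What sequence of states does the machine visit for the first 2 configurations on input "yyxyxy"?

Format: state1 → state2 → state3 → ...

Execution trace:
Initial: [s0]yyxyxy
Step 1: δ(s0, y) = (sR, y, L) → [sR]□yyxyxy

The machine reaches the reject state sR and halts.

State sequence: s0 → sR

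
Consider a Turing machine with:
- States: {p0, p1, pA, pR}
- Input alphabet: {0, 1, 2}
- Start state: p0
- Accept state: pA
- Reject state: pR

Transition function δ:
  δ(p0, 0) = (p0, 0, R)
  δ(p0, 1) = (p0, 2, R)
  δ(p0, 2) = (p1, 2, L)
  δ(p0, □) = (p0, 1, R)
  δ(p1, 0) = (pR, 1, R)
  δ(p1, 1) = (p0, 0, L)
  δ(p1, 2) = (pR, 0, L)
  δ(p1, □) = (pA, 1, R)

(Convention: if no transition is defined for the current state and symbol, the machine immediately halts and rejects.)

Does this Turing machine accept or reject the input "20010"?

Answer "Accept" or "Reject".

Execution trace:
Initial: [p0]20010
Step 1: δ(p0, 2) = (p1, 2, L) → [p1]□20010
Step 2: δ(p1, □) = (pA, 1, R) → 1[pA]20010

The machine reaches the accept state pA and halts.

Answer: Accept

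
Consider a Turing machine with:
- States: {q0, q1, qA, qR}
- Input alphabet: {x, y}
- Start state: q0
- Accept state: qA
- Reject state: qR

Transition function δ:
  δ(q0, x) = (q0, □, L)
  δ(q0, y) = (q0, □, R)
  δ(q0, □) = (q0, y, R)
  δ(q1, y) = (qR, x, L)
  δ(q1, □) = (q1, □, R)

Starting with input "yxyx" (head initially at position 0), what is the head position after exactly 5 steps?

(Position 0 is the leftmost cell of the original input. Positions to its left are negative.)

Execution trace (head position shown):
Step 0: [q0]yxyx  (head at position 0)
Step 1: move right → □[q0]xyx  (head at position 1)
Step 2: move left → [q0]□□yx  (head at position 0)
Step 3: move right → y[q0]□yx  (head at position 1)
Step 4: move right → yy[q0]yx  (head at position 2)
Step 5: move right → yy□[q0]x  (head at position 3)

After 5 steps, the head is at position 3.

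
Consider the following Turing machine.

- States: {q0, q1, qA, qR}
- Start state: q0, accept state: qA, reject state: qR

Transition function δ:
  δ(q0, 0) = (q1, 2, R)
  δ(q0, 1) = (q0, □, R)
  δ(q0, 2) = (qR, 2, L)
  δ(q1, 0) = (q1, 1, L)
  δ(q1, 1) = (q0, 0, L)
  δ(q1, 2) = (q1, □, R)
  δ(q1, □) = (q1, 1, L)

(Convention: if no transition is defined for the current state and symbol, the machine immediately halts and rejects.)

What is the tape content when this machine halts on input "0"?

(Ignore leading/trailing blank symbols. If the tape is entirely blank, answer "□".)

Execution trace:
Initial: [q0]0
Step 1: δ(q0, 0) = (q1, 2, R) → 2[q1]□
Step 2: δ(q1, □) = (q1, 1, L) → [q1]21
Step 3: δ(q1, 2) = (q1, □, R) → □[q1]1
Step 4: δ(q1, 1) = (q0, 0, L) → [q0]□0

No transition is defined for δ(q0, □). By convention the machine halts and rejects.

Final tape (ignoring leading/trailing blanks): 0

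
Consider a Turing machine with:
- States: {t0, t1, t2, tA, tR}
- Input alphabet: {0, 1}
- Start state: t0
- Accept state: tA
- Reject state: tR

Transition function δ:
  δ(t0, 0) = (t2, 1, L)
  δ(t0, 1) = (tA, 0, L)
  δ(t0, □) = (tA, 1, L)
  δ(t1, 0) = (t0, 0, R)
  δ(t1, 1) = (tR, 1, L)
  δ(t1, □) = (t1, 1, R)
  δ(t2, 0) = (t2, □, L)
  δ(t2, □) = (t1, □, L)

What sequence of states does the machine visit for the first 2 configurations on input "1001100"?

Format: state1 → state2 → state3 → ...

Execution trace:
Initial: [t0]1001100
Step 1: δ(t0, 1) = (tA, 0, L) → [tA]□0001100

The machine reaches the accept state tA and halts.

State sequence: t0 → tA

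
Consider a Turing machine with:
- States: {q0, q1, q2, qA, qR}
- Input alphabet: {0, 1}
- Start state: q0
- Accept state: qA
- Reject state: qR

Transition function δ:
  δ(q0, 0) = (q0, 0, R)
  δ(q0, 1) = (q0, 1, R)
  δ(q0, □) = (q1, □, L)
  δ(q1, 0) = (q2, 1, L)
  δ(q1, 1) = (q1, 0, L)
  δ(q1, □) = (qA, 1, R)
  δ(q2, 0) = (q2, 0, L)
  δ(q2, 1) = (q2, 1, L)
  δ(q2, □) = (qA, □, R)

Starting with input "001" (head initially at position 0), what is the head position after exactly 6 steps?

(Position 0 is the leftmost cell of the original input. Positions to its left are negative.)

Execution trace (head position shown):
Step 0: [q0]001  (head at position 0)
Step 1: move right → 0[q0]01  (head at position 1)
Step 2: move right → 00[q0]1  (head at position 2)
Step 3: move right → 001[q0]□  (head at position 3)
Step 4: move left → 00[q1]1□  (head at position 2)
Step 5: move left → 0[q1]00□  (head at position 1)
Step 6: move left → [q2]010□  (head at position 0)

After 6 steps, the head is at position 0.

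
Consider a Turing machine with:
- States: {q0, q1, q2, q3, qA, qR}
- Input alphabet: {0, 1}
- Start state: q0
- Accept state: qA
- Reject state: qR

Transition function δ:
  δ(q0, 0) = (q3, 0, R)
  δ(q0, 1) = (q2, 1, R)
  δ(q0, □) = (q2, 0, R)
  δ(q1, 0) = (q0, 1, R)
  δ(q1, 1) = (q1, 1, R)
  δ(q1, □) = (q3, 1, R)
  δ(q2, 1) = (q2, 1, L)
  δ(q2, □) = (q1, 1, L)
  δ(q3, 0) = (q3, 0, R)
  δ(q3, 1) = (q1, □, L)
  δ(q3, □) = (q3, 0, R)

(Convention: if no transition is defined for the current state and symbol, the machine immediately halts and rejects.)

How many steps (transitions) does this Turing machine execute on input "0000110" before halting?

Execution trace:
Initial: [q0]0000110
Step 1: δ(q0, 0) = (q3, 0, R) → 0[q3]000110
Step 2: δ(q3, 0) = (q3, 0, R) → 00[q3]00110
Step 3: δ(q3, 0) = (q3, 0, R) → 000[q3]0110
Step 4: δ(q3, 0) = (q3, 0, R) → 0000[q3]110
Step 5: δ(q3, 1) = (q1, □, L) → 000[q1]0□10
Step 6: δ(q1, 0) = (q0, 1, R) → 0001[q0]□10
Step 7: δ(q0, □) = (q2, 0, R) → 00010[q2]10
Step 8: δ(q2, 1) = (q2, 1, L) → 0001[q2]010

No transition is defined for δ(q2, 0). By convention the machine halts and rejects.

The machine executed 8 steps before halting.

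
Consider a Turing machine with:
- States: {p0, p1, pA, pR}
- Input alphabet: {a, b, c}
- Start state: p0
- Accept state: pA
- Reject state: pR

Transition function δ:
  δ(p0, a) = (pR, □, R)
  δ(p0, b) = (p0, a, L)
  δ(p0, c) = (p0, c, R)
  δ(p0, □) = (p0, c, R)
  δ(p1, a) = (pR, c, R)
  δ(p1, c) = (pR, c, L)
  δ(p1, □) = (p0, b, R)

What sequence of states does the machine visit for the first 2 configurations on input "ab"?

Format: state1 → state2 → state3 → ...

Execution trace:
Initial: [p0]ab
Step 1: δ(p0, a) = (pR, □, R) → □[pR]b

The machine reaches the reject state pR and halts.

State sequence: p0 → pR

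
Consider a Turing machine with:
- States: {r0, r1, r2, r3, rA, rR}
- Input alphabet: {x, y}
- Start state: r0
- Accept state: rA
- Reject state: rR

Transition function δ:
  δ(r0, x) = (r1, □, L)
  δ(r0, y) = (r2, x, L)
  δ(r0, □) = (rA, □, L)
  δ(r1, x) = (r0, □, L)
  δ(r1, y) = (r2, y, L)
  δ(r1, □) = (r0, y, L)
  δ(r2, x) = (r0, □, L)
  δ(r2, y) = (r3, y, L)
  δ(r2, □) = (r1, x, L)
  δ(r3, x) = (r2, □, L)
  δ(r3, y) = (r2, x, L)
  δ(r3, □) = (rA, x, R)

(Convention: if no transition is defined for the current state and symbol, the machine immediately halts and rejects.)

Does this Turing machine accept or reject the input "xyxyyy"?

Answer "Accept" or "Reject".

Execution trace:
Initial: [r0]xyxyyy
Step 1: δ(r0, x) = (r1, □, L) → [r1]□□yxyyy
Step 2: δ(r1, □) = (r0, y, L) → [r0]□y□yxyyy
Step 3: δ(r0, □) = (rA, □, L) → [rA]□□y□yxyyy

The machine reaches the accept state rA and halts.

Answer: Accept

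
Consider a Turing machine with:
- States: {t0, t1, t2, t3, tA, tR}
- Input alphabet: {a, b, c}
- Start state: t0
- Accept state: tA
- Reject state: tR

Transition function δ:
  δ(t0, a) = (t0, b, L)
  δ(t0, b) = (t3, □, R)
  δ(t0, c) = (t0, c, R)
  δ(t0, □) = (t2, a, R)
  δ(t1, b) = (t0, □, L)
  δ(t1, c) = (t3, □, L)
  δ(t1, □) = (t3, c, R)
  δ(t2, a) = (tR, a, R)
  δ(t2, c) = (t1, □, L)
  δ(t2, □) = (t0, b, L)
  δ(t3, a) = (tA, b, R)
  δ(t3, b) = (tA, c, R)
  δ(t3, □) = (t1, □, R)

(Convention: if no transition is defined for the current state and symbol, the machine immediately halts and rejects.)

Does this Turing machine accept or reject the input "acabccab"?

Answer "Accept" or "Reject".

Execution trace:
Initial: [t0]acabccab
Step 1: δ(t0, a) = (t0, b, L) → [t0]□bcabccab
Step 2: δ(t0, □) = (t2, a, R) → a[t2]bcabccab

No transition is defined for δ(t2, b). By convention the machine halts and rejects.

Answer: Reject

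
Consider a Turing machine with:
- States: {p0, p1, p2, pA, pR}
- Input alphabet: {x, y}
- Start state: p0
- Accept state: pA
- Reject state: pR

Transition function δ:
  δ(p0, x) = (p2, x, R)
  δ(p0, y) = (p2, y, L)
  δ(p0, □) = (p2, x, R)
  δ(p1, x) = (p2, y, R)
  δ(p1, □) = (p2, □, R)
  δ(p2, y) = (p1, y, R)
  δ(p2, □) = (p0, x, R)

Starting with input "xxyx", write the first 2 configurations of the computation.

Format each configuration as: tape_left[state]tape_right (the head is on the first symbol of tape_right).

Transitions applied:
Step 1: δ(p0, x) = (p2, x, R)

The first 2 configurations are:
[p0]xxyx ⊢ x[p2]xyx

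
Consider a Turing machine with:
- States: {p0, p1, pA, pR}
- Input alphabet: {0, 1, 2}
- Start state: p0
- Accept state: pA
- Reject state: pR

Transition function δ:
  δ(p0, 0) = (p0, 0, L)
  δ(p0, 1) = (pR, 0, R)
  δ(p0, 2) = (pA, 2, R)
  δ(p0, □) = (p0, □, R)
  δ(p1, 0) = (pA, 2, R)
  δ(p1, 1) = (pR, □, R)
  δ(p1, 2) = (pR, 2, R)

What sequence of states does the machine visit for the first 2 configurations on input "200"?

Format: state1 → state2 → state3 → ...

Execution trace:
Initial: [p0]200
Step 1: δ(p0, 2) = (pA, 2, R) → 2[pA]00

The machine reaches the accept state pA and halts.

State sequence: p0 → pA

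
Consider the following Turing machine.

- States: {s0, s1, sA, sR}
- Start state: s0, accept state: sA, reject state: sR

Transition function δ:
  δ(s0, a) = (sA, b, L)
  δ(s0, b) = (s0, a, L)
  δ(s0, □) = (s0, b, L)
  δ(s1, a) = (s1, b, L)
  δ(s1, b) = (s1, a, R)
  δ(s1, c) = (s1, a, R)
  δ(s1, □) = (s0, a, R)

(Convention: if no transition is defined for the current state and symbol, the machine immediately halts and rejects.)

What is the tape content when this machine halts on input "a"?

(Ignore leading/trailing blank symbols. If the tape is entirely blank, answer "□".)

Execution trace:
Initial: [s0]a
Step 1: δ(s0, a) = (sA, b, L) → [sA]□b

The machine reaches the accept state sA and halts.

Final tape (ignoring leading/trailing blanks): b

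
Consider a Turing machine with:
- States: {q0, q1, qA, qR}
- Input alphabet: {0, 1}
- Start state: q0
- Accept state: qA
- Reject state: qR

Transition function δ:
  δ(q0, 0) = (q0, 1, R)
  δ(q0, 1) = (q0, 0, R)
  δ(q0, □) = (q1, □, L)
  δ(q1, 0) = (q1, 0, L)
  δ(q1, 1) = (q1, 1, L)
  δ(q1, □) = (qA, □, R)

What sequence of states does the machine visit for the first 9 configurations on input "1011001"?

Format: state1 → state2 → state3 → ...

Execution trace:
Initial: [q0]1011001
Step 1: δ(q0, 1) = (q0, 0, R) → 0[q0]011001
Step 2: δ(q0, 0) = (q0, 1, R) → 01[q0]11001
Step 3: δ(q0, 1) = (q0, 0, R) → 010[q0]1001
Step 4: δ(q0, 1) = (q0, 0, R) → 0100[q0]001
Step 5: δ(q0, 0) = (q0, 1, R) → 01001[q0]01
Step 6: δ(q0, 0) = (q0, 1, R) → 010011[q0]1
Step 7: δ(q0, 1) = (q0, 0, R) → 0100110[q0]□
Step 8: δ(q0, □) = (q1, □, L) → 010011[q1]0□

State sequence: q0 → q0 → q0 → q0 → q0 → q0 → q0 → q0 → q1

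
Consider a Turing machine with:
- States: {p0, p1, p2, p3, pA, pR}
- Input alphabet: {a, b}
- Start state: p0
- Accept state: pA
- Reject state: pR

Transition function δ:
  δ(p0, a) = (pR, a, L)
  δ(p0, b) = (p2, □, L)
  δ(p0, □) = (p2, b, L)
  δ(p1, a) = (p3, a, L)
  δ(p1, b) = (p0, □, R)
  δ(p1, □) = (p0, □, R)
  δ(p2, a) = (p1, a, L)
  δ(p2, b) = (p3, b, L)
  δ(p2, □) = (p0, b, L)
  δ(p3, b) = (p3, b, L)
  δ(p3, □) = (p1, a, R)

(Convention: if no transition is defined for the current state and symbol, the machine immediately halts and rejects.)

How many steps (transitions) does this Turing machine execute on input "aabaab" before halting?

Execution trace:
Initial: [p0]aabaab
Step 1: δ(p0, a) = (pR, a, L) → [pR]□aabaab

The machine reaches the reject state pR and halts.

The machine executed 1 step before halting.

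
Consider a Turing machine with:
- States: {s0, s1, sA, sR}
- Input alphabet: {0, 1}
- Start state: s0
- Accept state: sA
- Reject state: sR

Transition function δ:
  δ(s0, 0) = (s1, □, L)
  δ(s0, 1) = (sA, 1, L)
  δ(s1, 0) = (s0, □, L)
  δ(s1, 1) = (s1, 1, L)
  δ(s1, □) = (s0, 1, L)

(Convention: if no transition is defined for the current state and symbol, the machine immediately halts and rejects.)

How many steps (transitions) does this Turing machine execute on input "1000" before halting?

Execution trace:
Initial: [s0]1000
Step 1: δ(s0, 1) = (sA, 1, L) → [sA]□1000

The machine reaches the accept state sA and halts.

The machine executed 1 step before halting.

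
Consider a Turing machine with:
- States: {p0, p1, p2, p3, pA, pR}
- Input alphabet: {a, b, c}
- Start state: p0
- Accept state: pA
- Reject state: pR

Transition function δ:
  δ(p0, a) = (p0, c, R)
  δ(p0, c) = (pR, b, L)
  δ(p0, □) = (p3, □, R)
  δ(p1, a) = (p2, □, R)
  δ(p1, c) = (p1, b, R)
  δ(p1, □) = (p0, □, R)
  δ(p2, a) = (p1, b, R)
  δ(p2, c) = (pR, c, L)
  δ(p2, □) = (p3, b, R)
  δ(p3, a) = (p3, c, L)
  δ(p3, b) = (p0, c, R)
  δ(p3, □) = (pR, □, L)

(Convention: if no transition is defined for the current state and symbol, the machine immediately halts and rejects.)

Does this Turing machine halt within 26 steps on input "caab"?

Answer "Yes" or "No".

Execution trace:
Initial: [p0]caab
Step 1: δ(p0, c) = (pR, b, L) → [pR]□baab

The machine reaches the reject state pR and halts.
The machine halted after 1 step (within the 26-step bound).

Answer: Yes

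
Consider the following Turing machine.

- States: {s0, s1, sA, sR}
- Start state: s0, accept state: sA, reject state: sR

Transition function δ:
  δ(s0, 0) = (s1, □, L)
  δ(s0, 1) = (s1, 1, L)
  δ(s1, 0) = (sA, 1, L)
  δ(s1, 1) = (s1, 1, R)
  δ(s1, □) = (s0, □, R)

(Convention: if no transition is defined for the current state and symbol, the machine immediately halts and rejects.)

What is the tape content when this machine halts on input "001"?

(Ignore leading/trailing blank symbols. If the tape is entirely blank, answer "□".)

Execution trace:
Initial: [s0]001
Step 1: δ(s0, 0) = (s1, □, L) → [s1]□□01
Step 2: δ(s1, □) = (s0, □, R) → □[s0]□01

No transition is defined for δ(s0, □). By convention the machine halts and rejects.

Final tape (ignoring leading/trailing blanks): 01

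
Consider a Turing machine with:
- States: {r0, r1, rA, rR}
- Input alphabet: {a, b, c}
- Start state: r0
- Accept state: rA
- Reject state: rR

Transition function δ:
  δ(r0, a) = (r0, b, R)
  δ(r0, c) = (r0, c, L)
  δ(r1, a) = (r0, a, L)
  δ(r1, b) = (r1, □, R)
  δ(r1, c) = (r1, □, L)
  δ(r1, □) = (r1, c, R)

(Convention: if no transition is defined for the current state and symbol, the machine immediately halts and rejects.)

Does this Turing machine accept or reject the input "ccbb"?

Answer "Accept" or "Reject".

Execution trace:
Initial: [r0]ccbb
Step 1: δ(r0, c) = (r0, c, L) → [r0]□ccbb

No transition is defined for δ(r0, □). By convention the machine halts and rejects.

Answer: Reject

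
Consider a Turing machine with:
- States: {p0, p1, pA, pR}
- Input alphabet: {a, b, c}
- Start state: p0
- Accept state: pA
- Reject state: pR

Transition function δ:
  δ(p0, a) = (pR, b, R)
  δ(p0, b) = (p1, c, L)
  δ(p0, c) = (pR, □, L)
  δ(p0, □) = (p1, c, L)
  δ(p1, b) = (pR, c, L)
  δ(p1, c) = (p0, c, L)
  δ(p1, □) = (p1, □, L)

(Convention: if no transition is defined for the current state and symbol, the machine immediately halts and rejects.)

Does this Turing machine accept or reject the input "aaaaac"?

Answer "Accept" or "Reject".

Execution trace:
Initial: [p0]aaaaac
Step 1: δ(p0, a) = (pR, b, R) → b[pR]aaaac

The machine reaches the reject state pR and halts.

Answer: Reject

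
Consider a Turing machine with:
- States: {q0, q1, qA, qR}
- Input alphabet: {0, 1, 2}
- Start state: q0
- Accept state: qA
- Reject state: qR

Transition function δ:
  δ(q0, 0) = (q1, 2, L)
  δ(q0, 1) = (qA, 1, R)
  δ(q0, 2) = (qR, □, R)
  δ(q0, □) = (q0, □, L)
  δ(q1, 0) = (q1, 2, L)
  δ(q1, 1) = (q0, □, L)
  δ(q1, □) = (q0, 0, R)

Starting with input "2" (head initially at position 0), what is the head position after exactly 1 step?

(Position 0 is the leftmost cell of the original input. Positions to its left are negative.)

Execution trace (head position shown):
Step 0: [q0]2  (head at position 0)
Step 1: move right → □[qR]□  (head at position 1)

After 1 step, the head is at position 1.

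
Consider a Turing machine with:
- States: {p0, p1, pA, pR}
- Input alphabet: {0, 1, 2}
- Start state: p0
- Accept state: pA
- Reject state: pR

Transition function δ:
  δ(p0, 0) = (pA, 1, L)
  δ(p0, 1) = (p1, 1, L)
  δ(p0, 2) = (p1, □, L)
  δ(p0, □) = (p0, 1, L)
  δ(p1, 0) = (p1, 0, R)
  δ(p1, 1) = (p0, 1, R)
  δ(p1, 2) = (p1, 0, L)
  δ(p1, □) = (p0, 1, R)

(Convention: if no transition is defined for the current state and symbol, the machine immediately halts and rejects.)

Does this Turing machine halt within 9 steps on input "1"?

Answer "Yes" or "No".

Execution trace:
Initial: [p0]1
Step 1: δ(p0, 1) = (p1, 1, L) → [p1]□1
Step 2: δ(p1, □) = (p0, 1, R) → 1[p0]1
Step 3: δ(p0, 1) = (p1, 1, L) → [p1]11
Step 4: δ(p1, 1) = (p0, 1, R) → 1[p0]1
Step 5: δ(p0, 1) = (p1, 1, L) → [p1]11
Step 6: δ(p1, 1) = (p0, 1, R) → 1[p0]1
Step 7: δ(p0, 1) = (p1, 1, L) → [p1]11
Step 8: δ(p1, 1) = (p0, 1, R) → 1[p0]1
Step 9: δ(p0, 1) = (p1, 1, L) → [p1]11

The machine has not reached a halting state after 9 steps.
The machine did not halt within the 9-step bound.

Answer: No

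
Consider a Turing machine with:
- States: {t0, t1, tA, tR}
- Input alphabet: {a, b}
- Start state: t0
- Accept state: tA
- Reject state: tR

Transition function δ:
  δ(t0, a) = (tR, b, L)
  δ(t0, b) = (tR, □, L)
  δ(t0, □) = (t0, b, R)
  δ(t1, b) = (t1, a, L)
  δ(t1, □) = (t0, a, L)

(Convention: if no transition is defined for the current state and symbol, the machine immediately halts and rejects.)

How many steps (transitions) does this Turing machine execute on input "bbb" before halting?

Execution trace:
Initial: [t0]bbb
Step 1: δ(t0, b) = (tR, □, L) → [tR]□□bb

The machine reaches the reject state tR and halts.

The machine executed 1 step before halting.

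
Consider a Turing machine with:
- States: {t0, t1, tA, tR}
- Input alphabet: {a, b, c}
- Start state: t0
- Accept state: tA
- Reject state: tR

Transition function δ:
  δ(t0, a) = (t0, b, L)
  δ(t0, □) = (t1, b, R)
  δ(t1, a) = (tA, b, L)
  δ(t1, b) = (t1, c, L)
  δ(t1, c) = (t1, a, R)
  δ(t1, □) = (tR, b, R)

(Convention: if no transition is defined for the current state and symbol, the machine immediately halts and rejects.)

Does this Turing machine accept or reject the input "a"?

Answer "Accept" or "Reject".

Execution trace:
Initial: [t0]a
Step 1: δ(t0, a) = (t0, b, L) → [t0]□b
Step 2: δ(t0, □) = (t1, b, R) → b[t1]b
Step 3: δ(t1, b) = (t1, c, L) → [t1]bc
Step 4: δ(t1, b) = (t1, c, L) → [t1]□cc
Step 5: δ(t1, □) = (tR, b, R) → b[tR]cc

The machine reaches the reject state tR and halts.

Answer: Reject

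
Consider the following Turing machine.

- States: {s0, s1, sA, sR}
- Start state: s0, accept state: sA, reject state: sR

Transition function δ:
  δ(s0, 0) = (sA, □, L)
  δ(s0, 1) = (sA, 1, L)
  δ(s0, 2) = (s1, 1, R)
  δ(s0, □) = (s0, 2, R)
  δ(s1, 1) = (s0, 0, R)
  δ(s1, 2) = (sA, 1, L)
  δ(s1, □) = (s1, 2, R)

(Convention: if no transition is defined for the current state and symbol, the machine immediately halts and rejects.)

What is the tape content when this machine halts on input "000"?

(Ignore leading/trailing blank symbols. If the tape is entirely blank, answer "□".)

Execution trace:
Initial: [s0]000
Step 1: δ(s0, 0) = (sA, □, L) → [sA]□□00

The machine reaches the accept state sA and halts.

Final tape (ignoring leading/trailing blanks): 00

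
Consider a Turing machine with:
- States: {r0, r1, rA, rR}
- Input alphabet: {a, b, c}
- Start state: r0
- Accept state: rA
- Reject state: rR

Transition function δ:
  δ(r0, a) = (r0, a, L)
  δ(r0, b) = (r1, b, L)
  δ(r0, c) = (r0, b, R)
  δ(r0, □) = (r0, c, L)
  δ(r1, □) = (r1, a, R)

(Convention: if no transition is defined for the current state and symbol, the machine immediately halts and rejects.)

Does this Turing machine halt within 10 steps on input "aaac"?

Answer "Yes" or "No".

Execution trace:
Initial: [r0]aaac
Step 1: δ(r0, a) = (r0, a, L) → [r0]□aaac
Step 2: δ(r0, □) = (r0, c, L) → [r0]□caaac
Step 3: δ(r0, □) = (r0, c, L) → [r0]□ccaaac
Step 4: δ(r0, □) = (r0, c, L) → [r0]□cccaaac
Step 5: δ(r0, □) = (r0, c, L) → [r0]□ccccaaac
Step 6: δ(r0, □) = (r0, c, L) → [r0]□cccccaaac
Step 7: δ(r0, □) = (r0, c, L) → [r0]□ccccccaaac
Step 8: δ(r0, □) = (r0, c, L) → [r0]□cccccccaaac
Step 9: δ(r0, □) = (r0, c, L) → [r0]□ccccccccaaac
Step 10: δ(r0, □) = (r0, c, L) → [r0]□cccccccccaaac

The machine has not reached a halting state after 10 steps.
The machine did not halt within the 10-step bound.

Answer: No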